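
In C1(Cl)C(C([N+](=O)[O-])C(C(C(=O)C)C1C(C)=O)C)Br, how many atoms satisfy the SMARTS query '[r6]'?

6

The query [r6] means: r6 matches atoms in a six-membered ring.
Check the 18 heavy atoms by environment: 6× C (in 6-ring) → match; 1× Br (acyclic) → no; 1× Cl (acyclic) → no; 1× N (charge +1, acyclic) → no; 1× O (charge -1, acyclic) → no; 3× O (acyclic) → no; 5× C (acyclic) → no.
That gives 6 matching atoms.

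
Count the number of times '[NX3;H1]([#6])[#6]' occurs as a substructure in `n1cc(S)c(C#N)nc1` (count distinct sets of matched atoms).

[NX3;H1]([#6])[#6] is the SMARTS for a secondary amine: a trivalent nitrogen with one H, bonded to two carbons.
No fragment in the molecule satisfies every constraint, giving 0 matches.

0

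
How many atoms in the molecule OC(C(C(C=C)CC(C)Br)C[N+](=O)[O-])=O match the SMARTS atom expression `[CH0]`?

1

Check the 15 heavy atoms by environment: 3× C (H2) → no; 4× C (H1) → no; 1× C (H3) → no; 1× C (H0) → match; 2× O (H0) → no; 1× O (H1) → no; 1× N (charge +1, H0) → no; 1× O (charge -1, H0) → no; 1× Br (H0) → no.
That gives 1 matching atom.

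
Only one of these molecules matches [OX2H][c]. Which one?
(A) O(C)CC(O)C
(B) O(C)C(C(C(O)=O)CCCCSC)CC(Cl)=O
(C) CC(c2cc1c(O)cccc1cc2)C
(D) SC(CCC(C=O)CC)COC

C

[OX2H][c] describes a hydroxyl oxygen attached to an aromatic carbon (a phenol).
(A) has a hydroxyl group (-OH) but the -OH is on an aliphatic carbon, not an aromatic c.
(B) has a methoxy ether (-OCH3) but the oxygen has H0, not H1.
(C) contains a hydroxyl group (-OH), which satisfies every atom and bond constraint.
(D) has a methoxy ether (-OCH3) but the oxygen has H0, not H1.
So the answer is (C).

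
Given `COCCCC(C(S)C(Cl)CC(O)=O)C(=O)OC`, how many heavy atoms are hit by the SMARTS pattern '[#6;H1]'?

3

The query [#6;H1] means: any carbon bearing exactly one hydrogen.
Check the 18 heavy atoms by environment: 4× C (H2) → no; 3× C (H1) → match; 2× C (H0) → no; 4× O (H0) → no; 1× O (H1) → no; 2× C (H3) → no; 1× Cl (H0) → no; 1× S (H1) → no.
That gives 3 matching atoms.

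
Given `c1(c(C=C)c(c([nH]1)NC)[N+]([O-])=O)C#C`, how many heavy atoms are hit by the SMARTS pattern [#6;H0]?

5

Check the 14 heavy atoms by environment: 1× n (aromatic, H1) → no; 4× c (aromatic, H0) → match; 1× N (charge +1, H0) → no; 1× O (charge -1, H0) → no; 1× O (H0) → no; 1× C (H0) → match; 2× C (H1) → no; 1× C (H2) → no; 1× N (H1) → no; 1× C (H3) → no.
Summing the matching environments: 4 + 1 = 5 matching atoms.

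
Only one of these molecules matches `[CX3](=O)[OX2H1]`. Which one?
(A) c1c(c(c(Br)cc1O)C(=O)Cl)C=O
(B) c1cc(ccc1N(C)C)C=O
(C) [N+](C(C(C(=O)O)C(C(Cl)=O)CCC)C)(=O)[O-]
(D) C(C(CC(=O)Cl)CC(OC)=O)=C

[CX3](=O)[OX2H1] describes an sp2 carbon double-bonded to O and single-bonded to an -OH oxygen (a carboxylic acid).
(A) has an acyl chloride (-C(=O)Cl) but the carbonyl is bonded to Cl, not to an -OH oxygen.
(B) has an aldehyde (-CHO) but there is no singly-bonded oxygen on the carbonyl carbon.
(C) contains a carboxylic acid group (-C(=O)OH), which satisfies every atom and bond constraint.
(D) has a methyl-ester group (-C(=O)OCH3) but the singly-bonded O has no H (OX2H0, not OX2H1).
So the answer is (C).

C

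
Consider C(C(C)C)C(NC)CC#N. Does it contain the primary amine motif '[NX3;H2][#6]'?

No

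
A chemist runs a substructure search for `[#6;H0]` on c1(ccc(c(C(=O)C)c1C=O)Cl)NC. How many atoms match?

5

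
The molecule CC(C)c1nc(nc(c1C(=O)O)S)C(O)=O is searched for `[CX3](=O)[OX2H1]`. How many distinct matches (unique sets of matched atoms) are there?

2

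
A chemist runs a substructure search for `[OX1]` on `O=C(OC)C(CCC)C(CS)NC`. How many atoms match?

1

The query [OX1] means: aliphatic oxygen with one total connection — typically a carbonyl =O or an oxide.
Check the 13 heavy atoms by environment: 8× C (X4) → no; 1× C (X3) → no; 1× O (X1) → match; 1× O (X2) → no; 1× S (X2) → no; 1× N (X3) → no.
That gives 1 matching atom.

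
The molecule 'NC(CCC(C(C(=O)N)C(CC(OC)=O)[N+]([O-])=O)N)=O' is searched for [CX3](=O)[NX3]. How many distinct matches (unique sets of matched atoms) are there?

[CX3](=O)[NX3] is the SMARTS for an amide: a carbonyl carbon bonded to a trivalent nitrogen.
The molecule carries 2 separate instances of a primary amide (-C(=O)NH2) meeting every constraint; each maps to a distinct set of atoms, giving 2 matches.

2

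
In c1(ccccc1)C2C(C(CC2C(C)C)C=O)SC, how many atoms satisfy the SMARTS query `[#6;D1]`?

The query [#6;D1] means: carbon bonded to exactly one heavy atom.
Check the 18 heavy atoms by environment: 5× C (D3) → no; 2× C (D2) → no; 1× O (D1) → no; 1× c (aromatic, D3) → no; 5× c (aromatic, D2) → no; 1× S (D2) → no; 3× C (D1) → match.
That gives 3 matching atoms.

3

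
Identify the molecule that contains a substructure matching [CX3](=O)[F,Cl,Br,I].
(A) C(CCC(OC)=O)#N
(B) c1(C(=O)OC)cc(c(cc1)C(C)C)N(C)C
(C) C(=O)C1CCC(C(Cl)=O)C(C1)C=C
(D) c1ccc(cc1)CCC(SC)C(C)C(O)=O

[CX3](=O)[F,Cl,Br,I] describes a carbonyl carbon bonded to a halogen (an acyl halide).
(A) has a methyl-ester group (-C(=O)OCH3) but the carbonyl is bonded to -O-C, not to a halogen.
(B) has a methyl-ester group (-C(=O)OCH3) but the carbonyl is bonded to -O-C, not to a halogen.
(C) contains an acyl chloride (-C(=O)Cl), which satisfies every atom and bond constraint.
(D) has a carboxylic acid group (-C(=O)OH) but the carbonyl is bonded to -OH, not to a halogen.
So the answer is (C).

C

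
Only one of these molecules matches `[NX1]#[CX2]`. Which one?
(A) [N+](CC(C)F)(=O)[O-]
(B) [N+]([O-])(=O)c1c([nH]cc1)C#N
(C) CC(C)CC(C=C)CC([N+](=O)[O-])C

B

[NX1]#[CX2] describes a nitrogen triple-bonded to a two-connected carbon (a nitrile).
(A) has a nitro group (-[N+](=O)[O-]) but there is no C#N triple bond.
(B) contains a nitrile (-C#N), which satisfies every atom and bond constraint.
(C) has a nitro group (-[N+](=O)[O-]) but there is no C#N triple bond.
So the answer is (B).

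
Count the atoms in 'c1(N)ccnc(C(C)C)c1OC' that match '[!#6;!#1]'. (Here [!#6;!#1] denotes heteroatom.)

3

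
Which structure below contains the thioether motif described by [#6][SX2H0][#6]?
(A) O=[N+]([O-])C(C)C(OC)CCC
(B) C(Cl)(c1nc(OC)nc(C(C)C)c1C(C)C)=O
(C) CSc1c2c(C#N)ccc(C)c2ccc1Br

C

[#6][SX2H0][#6] describes an aliphatic sulfur bridging two carbons with no H on the sulfur (a thioether).
(A) has a methoxy ether (-OCH3) but the bridging atom is O, not S.
(B) has a methoxy ether (-OCH3) but the bridging atom is O, not S.
(C) contains a methylthio ether (-SCH3), which satisfies every atom and bond constraint.
So the answer is (C).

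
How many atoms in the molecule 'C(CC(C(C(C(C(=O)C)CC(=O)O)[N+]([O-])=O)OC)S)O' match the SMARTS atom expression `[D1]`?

9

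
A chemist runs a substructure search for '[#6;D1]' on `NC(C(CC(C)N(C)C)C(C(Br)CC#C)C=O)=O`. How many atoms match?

4

Check the 18 heavy atoms by environment: 4× C (D2) → no; 5× C (D3) → no; 4× C (D1) → match; 2× O (D1) → no; 1× N (D1) → no; 1× N (D3) → no; 1× Br (D1) → no.
That gives 4 matching atoms.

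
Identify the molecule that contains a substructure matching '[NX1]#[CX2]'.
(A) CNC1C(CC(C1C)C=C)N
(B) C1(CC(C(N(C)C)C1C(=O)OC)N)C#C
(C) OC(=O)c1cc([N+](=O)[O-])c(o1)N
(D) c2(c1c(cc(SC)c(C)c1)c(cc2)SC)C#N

[NX1]#[CX2] describes a nitrogen triple-bonded to a two-connected carbon (a nitrile).
(A) has a primary amino group (-NH2) but the nitrogen is NX3 (three connections), not NX1 triple-bonded.
(B) has a primary amino group (-NH2) but the nitrogen is NX3 (three connections), not NX1 triple-bonded.
(C) has a nitro group (-[N+](=O)[O-]) but there is no C#N triple bond.
(D) contains a nitrile (-C#N), which satisfies every atom and bond constraint.
So the answer is (D).

D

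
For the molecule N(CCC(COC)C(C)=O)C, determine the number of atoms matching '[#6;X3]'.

1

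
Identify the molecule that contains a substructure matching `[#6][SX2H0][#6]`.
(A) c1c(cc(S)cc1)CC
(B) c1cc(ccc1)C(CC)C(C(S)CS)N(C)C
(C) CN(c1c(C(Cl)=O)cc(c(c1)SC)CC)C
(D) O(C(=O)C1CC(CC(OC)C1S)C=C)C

C

[#6][SX2H0][#6] describes an aliphatic sulfur bridging two carbons with no H on the sulfur (a thioether).
(A) has a thiol (-SH) but the sulfur has H1, not H0 bridging two carbons.
(B) has a thiol (-SH) but the sulfur has H1, not H0 bridging two carbons.
(C) contains a methylthio ether (-SCH3), which satisfies every atom and bond constraint.
(D) has a thiol (-SH) but the sulfur has H1, not H0 bridging two carbons.
So the answer is (C).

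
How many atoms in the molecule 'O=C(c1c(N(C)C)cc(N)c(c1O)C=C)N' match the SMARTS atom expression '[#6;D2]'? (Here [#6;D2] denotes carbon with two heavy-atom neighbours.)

2

Check the 16 heavy atoms by environment: 5× c (aromatic, D3) → no; 1× c (aromatic, D2) → match; 2× O (D1) → no; 1× N (D3) → no; 3× C (D1) → no; 1× C (D2) → match; 1× C (D3) → no; 2× N (D1) → no.
Summing the matching environments: 1 + 1 = 2 matching atoms.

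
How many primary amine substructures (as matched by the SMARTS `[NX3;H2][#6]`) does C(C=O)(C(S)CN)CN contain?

[NX3;H2][#6] is the SMARTS for a primary amine: a trivalent nitrogen with two H attached to carbon.
The molecule carries 2 separate instances of a primary amino group (-NH2) meeting every constraint; each maps to a distinct set of atoms, giving 2 matches.

2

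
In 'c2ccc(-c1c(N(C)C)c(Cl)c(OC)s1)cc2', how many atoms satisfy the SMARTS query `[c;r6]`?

6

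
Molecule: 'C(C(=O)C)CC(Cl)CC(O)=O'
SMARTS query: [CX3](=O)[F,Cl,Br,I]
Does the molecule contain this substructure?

No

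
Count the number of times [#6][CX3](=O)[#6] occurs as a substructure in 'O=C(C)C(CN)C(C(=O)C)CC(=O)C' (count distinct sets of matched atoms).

3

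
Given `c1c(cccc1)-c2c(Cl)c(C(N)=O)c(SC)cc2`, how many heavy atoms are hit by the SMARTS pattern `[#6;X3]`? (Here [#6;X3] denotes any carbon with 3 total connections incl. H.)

13

The query [#6;X3] means: any carbon (aromatic or not) with three total connections.
Check the 18 heavy atoms by environment: 12× c (aromatic, X3) → match; 1× S (X2) → no; 1× C (X4) → no; 1× Cl (X1) → no; 1× C (X3) → match; 1× O (X1) → no; 1× N (X3) → no.
Summing the matching environments: 12 + 1 = 13 matching atoms.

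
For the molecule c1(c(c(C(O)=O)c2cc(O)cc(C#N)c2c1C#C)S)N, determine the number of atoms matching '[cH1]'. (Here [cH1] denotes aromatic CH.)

2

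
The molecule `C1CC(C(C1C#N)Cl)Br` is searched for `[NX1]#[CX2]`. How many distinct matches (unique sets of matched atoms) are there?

1

[NX1]#[CX2] is the SMARTS for a nitrile: a nitrogen triple-bonded to a two-connected carbon.
Exactly one fragment in the molecule meets all constraints, giving 1 match.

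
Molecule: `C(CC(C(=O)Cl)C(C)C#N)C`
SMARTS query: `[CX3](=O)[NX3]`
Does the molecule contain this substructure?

The pattern [CX3](=O)[NX3] describes a carbonyl carbon bonded to a trivalent nitrogen — an amide.
The closest candidate here is a nitrile (-C#N), but the nitrile N is NX1 (triple-bonded), not NX3. No other fragment satisfies the full query, so there is no match.

No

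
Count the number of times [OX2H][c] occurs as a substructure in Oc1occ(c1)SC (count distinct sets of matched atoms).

[OX2H][c] is the SMARTS for a phenol: a hydroxyl oxygen attached to an aromatic carbon.
Exactly one fragment in the molecule meets all constraints, giving 1 match.

1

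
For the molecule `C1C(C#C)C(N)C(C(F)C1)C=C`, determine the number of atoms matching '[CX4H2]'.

The query [CX4H2] means: sp3 carbon (X4) with exactly two hydrogens.
Check the 12 heavy atoms by environment: 4× C (H1, X4) → no; 2× C (H2, X4) → match; 1× C (H0, X2) → no; 1× C (H1, X2) → no; 1× F (H0, X1) → no; 1× N (H2, X3) → no; 1× C (H1, X3) → no; 1× C (H2, X3) → no.
That gives 2 matching atoms.

2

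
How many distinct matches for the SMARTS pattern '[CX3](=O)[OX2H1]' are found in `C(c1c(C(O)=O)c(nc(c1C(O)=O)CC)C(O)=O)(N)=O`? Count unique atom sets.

3

[CX3](=O)[OX2H1] is the SMARTS for a carboxylic acid: an sp2 carbon double-bonded to O and single-bonded to an -OH oxygen.
The molecule carries 3 separate instances of a carboxylic acid group (-C(=O)OH) meeting every constraint; each maps to a distinct set of atoms, giving 3 matches.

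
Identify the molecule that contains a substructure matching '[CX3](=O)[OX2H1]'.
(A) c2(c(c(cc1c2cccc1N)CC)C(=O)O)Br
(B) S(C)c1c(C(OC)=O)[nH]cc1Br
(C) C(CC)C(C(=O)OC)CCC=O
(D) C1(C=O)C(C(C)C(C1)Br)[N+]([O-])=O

[CX3](=O)[OX2H1] describes an sp2 carbon double-bonded to O and single-bonded to an -OH oxygen (a carboxylic acid).
(A) contains a carboxylic acid group (-C(=O)OH), which satisfies every atom and bond constraint.
(B) has a methyl-ester group (-C(=O)OCH3) but the singly-bonded O has no H (OX2H0, not OX2H1).
(C) has an aldehyde (-CHO) but there is no singly-bonded oxygen on the carbonyl carbon.
(D) has an aldehyde (-CHO) but there is no singly-bonded oxygen on the carbonyl carbon.
So the answer is (A).

A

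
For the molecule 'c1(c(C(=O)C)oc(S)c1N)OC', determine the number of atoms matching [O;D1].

1

The query [O;D1] means: aliphatic oxygen bonded to exactly one heavy atom.
Check the 12 heavy atoms by environment: 1× o (aromatic, D2) → no; 4× c (aromatic, D3) → no; 1× N (D1) → no; 1× S (D1) → no; 1× O (D2) → no; 2× C (D1) → no; 1× C (D3) → no; 1× O (D1) → match.
That gives 1 matching atom.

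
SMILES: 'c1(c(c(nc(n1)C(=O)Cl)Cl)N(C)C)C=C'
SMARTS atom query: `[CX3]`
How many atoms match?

Check the 15 heavy atoms by environment: 2× n (aromatic, X2) → no; 4× c (aromatic, X3) → no; 3× C (X3) → match; 1× O (X1) → no; 2× Cl (X1) → no; 1× N (X3) → no; 2× C (X4) → no.
That gives 3 matching atoms.

3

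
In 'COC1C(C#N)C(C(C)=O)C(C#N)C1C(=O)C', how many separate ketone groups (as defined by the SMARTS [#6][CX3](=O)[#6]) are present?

2

[#6][CX3](=O)[#6] is the SMARTS for a ketone: a carbonyl carbon (no H) flanked by two carbons.
The molecule carries 2 separate instances of an acetyl/ketone group (-C(=O)CH3) meeting every constraint; each maps to a distinct set of atoms, giving 2 matches.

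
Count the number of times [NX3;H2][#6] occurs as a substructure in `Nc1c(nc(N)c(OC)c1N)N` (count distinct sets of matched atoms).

4

[NX3;H2][#6] is the SMARTS for a primary amine: a trivalent nitrogen with two H attached to carbon.
The molecule carries 4 separate instances of a primary amino group (-NH2) meeting every constraint; each maps to a distinct set of atoms, giving 4 matches.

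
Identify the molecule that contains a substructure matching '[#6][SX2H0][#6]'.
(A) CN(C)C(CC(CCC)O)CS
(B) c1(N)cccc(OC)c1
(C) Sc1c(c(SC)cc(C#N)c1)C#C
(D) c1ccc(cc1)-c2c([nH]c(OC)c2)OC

C

[#6][SX2H0][#6] describes an aliphatic sulfur bridging two carbons with no H on the sulfur (a thioether).
(A) has a thiol (-SH) but the sulfur has H1, not H0 bridging two carbons.
(B) has a methoxy ether (-OCH3) but the bridging atom is O, not S.
(C) contains a methylthio ether (-SCH3), which satisfies every atom and bond constraint.
(D) has a methoxy ether (-OCH3) but the bridging atom is O, not S.
So the answer is (C).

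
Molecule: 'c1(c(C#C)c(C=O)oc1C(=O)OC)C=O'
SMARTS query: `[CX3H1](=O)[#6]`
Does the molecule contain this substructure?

The pattern [CX3H1](=O)[#6] describes an sp2 carbon with one H, double-bonded to O and single-bonded to carbon — an aldehyde.
The molecule carries an aldehyde (-CHO), whose atoms satisfy every constraint of the query, so the pattern matches.

Yes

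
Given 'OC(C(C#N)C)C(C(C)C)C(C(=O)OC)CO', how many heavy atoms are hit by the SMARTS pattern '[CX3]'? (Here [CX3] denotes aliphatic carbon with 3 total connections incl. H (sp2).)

1

The query [CX3] means: C with X3: aliphatic carbon with exactly 3 total connections.
Check the 17 heavy atoms by environment: 10× C (X4) → no; 1× C (X2) → no; 1× N (X1) → no; 3× O (X2) → no; 1× C (X3) → match; 1× O (X1) → no.
That gives 1 matching atom.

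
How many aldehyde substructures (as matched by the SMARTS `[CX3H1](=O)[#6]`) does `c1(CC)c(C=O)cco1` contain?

1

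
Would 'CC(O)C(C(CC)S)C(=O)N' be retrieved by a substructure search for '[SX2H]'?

Yes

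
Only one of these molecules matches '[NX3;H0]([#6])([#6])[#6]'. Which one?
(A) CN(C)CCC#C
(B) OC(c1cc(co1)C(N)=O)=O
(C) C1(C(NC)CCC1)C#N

[NX3;H0]([#6])([#6])[#6] describes a trivalent nitrogen with no H, bonded to three carbons (a tertiary amine).
(A) contains a dimethylamino group (-N(CH3)2), which satisfies every atom and bond constraint.
(B) has a primary amide (-C(=O)NH2) but the amide nitrogen has H2 and only one carbon neighbour.
(C) has an N-methylamino group (-NHCH3) but the nitrogen still has one H (H1), not H0.
So the answer is (A).

A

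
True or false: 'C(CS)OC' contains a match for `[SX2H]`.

True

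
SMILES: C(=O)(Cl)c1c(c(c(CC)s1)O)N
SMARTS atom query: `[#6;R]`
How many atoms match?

4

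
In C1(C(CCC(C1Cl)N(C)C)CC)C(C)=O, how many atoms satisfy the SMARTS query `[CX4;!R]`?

5

The query [CX4;!R] means: aliphatic carbon with four total connections, not in a ring.
Check the 15 heavy atoms by environment: 6× C (X4, in 6-ring) → no; 1× C (X3, acyclic) → no; 1× O (X1, acyclic) → no; 5× C (X4, acyclic) → match; 1× N (X3, acyclic) → no; 1× Cl (X1, acyclic) → no.
That gives 5 matching atoms.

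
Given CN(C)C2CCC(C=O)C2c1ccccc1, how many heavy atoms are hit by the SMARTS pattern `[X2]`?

0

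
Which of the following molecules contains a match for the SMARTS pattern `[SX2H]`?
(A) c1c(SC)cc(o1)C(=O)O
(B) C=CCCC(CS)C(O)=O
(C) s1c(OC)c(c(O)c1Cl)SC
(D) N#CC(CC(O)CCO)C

B

[SX2H] describes an aliphatic sulfur with two connections, one being H (a thiol).
(A) has a methylthio ether (-SCH3) but the sulfur has H0 (bonded to two carbons), not H1.
(B) contains a thiol (-SH), which satisfies every atom and bond constraint.
(C) has a hydroxyl group (-OH) but it is an -OH, not an -SH.
(D) has a hydroxyl group (-OH) but it is an -OH, not an -SH.
So the answer is (B).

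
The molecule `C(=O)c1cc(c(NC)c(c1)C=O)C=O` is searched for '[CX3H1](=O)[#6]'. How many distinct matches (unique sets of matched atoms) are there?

3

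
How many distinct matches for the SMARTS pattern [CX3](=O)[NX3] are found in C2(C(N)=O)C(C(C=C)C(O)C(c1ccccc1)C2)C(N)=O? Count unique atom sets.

2

[CX3](=O)[NX3] is the SMARTS for an amide: a carbonyl carbon bonded to a trivalent nitrogen.
The molecule carries 2 separate instances of a primary amide (-C(=O)NH2) meeting every constraint; each maps to a distinct set of atoms, giving 2 matches.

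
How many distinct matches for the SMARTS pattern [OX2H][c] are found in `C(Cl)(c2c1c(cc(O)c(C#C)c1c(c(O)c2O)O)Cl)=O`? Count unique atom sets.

4

[OX2H][c] is the SMARTS for a phenol: a hydroxyl oxygen attached to an aromatic carbon.
The molecule carries 4 separate instances of a hydroxyl group (-OH) meeting every constraint; each maps to a distinct set of atoms, giving 4 matches.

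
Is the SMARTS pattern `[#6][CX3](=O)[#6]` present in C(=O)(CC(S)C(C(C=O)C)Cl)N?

No

The pattern [#6][CX3](=O)[#6] describes a carbonyl carbon (no H) flanked by two carbons — a ketone.
The closest candidate here is an aldehyde (-CHO), but the carbonyl carbon has H1, so it is not flanked by two carbons. No other fragment satisfies the full query, so there is no match.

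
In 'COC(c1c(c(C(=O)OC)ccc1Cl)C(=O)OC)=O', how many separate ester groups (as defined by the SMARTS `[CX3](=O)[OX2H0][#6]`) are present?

[CX3](=O)[OX2H0][#6] is the SMARTS for an ester: a carbonyl carbon bonded to an oxygen that is itself bonded to carbon (no H on that O).
The molecule carries 3 separate instances of a methyl-ester group (-C(=O)OCH3) meeting every constraint; each maps to a distinct set of atoms, giving 3 matches.

3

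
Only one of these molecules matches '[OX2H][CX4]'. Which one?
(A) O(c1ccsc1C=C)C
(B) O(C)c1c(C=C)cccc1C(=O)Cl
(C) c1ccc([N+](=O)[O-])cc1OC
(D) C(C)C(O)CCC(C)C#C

D

[OX2H][CX4] describes a hydroxyl oxygen bound to an sp3 (X4) carbon (an aliphatic alcohol).
(A) has a methoxy ether (-OCH3) but the oxygen has H0 (ether), not H1.
(B) has a methoxy ether (-OCH3) but the oxygen has H0 (ether), not H1.
(C) has a methoxy ether (-OCH3) but the oxygen has H0 (ether), not H1.
(D) contains a hydroxyl group (-OH), which satisfies every atom and bond constraint.
So the answer is (D).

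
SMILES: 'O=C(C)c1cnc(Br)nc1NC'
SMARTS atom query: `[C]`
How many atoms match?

3

Check the 12 heavy atoms by environment: 2× n (aromatic) → no; 4× c (aromatic) → no; 1× N → no; 3× C → match; 1× O → no; 1× Br → no.
That gives 3 matching atoms.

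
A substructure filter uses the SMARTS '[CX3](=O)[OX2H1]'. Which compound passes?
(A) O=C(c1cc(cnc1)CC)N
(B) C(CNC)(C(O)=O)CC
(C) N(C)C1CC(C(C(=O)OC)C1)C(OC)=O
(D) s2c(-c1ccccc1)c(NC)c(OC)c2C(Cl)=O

B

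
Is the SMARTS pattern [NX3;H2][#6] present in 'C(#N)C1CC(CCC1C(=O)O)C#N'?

No

The pattern [NX3;H2][#6] describes a trivalent nitrogen with two H attached to carbon — a primary amine.
The closest candidate here is a nitrile (-C#N), but the nitrogen is NX1 (triple-bonded), not NX3 with two H. No other fragment satisfies the full query, so there is no match.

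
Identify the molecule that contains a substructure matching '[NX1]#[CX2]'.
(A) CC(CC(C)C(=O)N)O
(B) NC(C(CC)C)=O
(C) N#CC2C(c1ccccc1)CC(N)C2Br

[NX1]#[CX2] describes a nitrogen triple-bonded to a two-connected carbon (a nitrile).
(A) has a primary amide (-C(=O)NH2) but the nitrogen is NX3, not NX1.
(B) has a primary amide (-C(=O)NH2) but the nitrogen is NX3, not NX1.
(C) contains a nitrile (-C#N), which satisfies every atom and bond constraint.
So the answer is (C).

C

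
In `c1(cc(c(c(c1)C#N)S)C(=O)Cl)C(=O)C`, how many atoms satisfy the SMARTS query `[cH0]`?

Check the 15 heavy atoms by environment: 4× c (aromatic, H0) → match; 2× c (aromatic, H1) → no; 3× C (H0) → no; 1× N (H0) → no; 2× O (H0) → no; 1× Cl (H0) → no; 1× S (H1) → no; 1× C (H3) → no.
That gives 4 matching atoms.

4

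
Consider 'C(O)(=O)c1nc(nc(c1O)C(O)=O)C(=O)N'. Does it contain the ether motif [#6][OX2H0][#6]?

The pattern [#6][OX2H0][#6] describes an aliphatic oxygen bridging two carbons with no H on the oxygen — an ether.
The closest candidate here is a carboxylic acid group (-C(=O)OH), but the -OH oxygen has H1; the =O is OX1, not OX2. No other fragment satisfies the full query, so there is no match.

No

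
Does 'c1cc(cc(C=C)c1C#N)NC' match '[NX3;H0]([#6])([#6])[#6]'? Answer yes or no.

No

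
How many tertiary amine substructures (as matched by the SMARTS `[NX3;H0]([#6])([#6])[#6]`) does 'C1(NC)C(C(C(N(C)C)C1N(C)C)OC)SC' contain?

2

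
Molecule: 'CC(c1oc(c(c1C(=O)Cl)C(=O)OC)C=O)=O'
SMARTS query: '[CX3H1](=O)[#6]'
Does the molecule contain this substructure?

Yes

The pattern [CX3H1](=O)[#6] describes an sp2 carbon with one H, double-bonded to O and single-bonded to carbon — an aldehyde.
The molecule carries an aldehyde (-CHO), whose atoms satisfy every constraint of the query, so the pattern matches.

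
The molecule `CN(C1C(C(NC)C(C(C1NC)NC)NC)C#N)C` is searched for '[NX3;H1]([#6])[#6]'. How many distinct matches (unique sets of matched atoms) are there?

[NX3;H1]([#6])[#6] is the SMARTS for a secondary amine: a trivalent nitrogen with one H, bonded to two carbons.
The molecule carries 4 separate instances of an N-methylamino group (-NHCH3) meeting every constraint; each maps to a distinct set of atoms, giving 4 matches.

4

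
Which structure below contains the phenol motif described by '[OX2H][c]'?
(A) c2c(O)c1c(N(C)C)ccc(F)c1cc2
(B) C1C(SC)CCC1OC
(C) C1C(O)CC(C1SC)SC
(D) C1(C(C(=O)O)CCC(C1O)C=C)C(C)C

A

[OX2H][c] describes a hydroxyl oxygen attached to an aromatic carbon (a phenol).
(A) contains a hydroxyl group (-OH), which satisfies every atom and bond constraint.
(B) has a methoxy ether (-OCH3) but the oxygen has H0, not H1.
(C) has a hydroxyl group (-OH) but the -OH is on an aliphatic carbon, not an aromatic c.
(D) has a hydroxyl group (-OH) but the -OH is on an aliphatic carbon, not an aromatic c.
So the answer is (A).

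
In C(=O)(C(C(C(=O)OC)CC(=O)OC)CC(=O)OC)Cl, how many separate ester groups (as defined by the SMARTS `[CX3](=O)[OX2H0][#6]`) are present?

[CX3](=O)[OX2H0][#6] is the SMARTS for an ester: a carbonyl carbon bonded to an oxygen that is itself bonded to carbon (no H on that O).
The molecule carries 3 separate instances of a methyl-ester group (-C(=O)OCH3) meeting every constraint; each maps to a distinct set of atoms, giving 3 matches.

3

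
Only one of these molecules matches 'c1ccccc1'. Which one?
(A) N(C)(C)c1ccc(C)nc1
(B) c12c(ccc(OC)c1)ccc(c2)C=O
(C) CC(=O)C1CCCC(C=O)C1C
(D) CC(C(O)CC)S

B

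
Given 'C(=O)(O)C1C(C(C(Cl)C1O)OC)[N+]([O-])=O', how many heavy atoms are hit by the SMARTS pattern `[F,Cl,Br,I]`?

1

The query [F,Cl,Br,I] means: comma = OR; matches any of F, Cl, Br, I.
Check the 15 heavy atoms by environment: 7× C → no; 1× Cl → match; 5× O → no; 1× N (charge +1) → no; 1× O (charge -1) → no.
That gives 1 matching atom.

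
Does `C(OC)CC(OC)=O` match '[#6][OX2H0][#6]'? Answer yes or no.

The pattern [#6][OX2H0][#6] describes an aliphatic oxygen bridging two carbons with no H on the oxygen — an ether.
The molecule carries a methoxy ether (-OCH3), whose atoms satisfy every constraint of the query, so the pattern matches.

Yes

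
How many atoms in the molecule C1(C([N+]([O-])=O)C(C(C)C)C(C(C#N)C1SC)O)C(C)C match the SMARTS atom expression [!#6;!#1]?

6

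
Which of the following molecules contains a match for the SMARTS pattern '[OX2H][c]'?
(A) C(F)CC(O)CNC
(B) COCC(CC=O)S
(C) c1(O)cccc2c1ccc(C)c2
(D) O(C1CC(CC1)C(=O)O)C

C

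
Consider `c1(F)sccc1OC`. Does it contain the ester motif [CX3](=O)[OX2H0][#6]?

No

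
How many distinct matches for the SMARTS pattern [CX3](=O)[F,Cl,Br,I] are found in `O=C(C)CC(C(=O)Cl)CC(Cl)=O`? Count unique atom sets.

2

[CX3](=O)[F,Cl,Br,I] is the SMARTS for an acyl halide: a carbonyl carbon bonded to a halogen.
The molecule carries 2 separate instances of an acyl chloride (-C(=O)Cl) meeting every constraint; each maps to a distinct set of atoms, giving 2 matches.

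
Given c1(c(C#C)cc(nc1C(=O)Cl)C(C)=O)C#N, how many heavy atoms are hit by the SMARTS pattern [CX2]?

The query [CX2] means: C with X2: aliphatic carbon with exactly 2 total connections.
Check the 16 heavy atoms by environment: 1× n (aromatic, X2) → no; 5× c (aromatic, X3) → no; 2× C (X3) → no; 2× O (X1) → no; 1× C (X4) → no; 3× C (X2) → match; 1× Cl (X1) → no; 1× N (X1) → no.
That gives 3 matching atoms.

3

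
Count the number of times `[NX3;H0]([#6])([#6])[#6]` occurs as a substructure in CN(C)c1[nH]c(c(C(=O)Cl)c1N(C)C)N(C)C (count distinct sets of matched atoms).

3

[NX3;H0]([#6])([#6])[#6] is the SMARTS for a tertiary amine: a trivalent nitrogen with no H, bonded to three carbons.
The molecule carries 3 separate instances of a dimethylamino group (-N(CH3)2) meeting every constraint; each maps to a distinct set of atoms, giving 3 matches.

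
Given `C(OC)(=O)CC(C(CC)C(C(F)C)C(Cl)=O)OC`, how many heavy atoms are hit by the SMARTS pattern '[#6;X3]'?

The query [#6;X3] means: any carbon (aromatic or not) with three total connections.
Check the 18 heavy atoms by environment: 10× C (X4) → no; 1× F (X1) → no; 2× C (X3) → match; 2× O (X1) → no; 2× O (X2) → no; 1× Cl (X1) → no.
That gives 2 matching atoms.

2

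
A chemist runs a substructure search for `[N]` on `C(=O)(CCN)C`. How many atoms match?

1

Check the 6 heavy atoms by environment: 4× C → no; 1× N → match; 1× O → no.
That gives 1 matching atom.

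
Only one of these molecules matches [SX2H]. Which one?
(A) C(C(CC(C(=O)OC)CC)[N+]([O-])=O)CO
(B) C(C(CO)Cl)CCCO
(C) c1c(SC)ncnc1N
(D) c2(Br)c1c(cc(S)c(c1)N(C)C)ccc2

[SX2H] describes an aliphatic sulfur with two connections, one being H (a thiol).
(A) has a hydroxyl group (-OH) but it is an -OH, not an -SH.
(B) has a hydroxyl group (-OH) but it is an -OH, not an -SH.
(C) has a methylthio ether (-SCH3) but the sulfur has H0 (bonded to two carbons), not H1.
(D) contains a thiol (-SH), which satisfies every atom and bond constraint.
So the answer is (D).

D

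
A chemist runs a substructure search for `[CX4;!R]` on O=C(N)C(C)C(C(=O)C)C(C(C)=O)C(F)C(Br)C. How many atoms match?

Check the 18 heavy atoms by environment: 9× C (X4, acyclic) → match; 3× C (X3, acyclic) → no; 3× O (X1, acyclic) → no; 1× N (X3, acyclic) → no; 1× F (X1, acyclic) → no; 1× Br (X1, acyclic) → no.
That gives 9 matching atoms.

9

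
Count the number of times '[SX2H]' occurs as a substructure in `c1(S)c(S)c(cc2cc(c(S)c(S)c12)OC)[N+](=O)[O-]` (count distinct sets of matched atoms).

4

[SX2H] is the SMARTS for a thiol: an aliphatic sulfur with two connections, one being H.
The molecule carries 4 separate instances of a thiol (-SH) meeting every constraint; each maps to a distinct set of atoms, giving 4 matches.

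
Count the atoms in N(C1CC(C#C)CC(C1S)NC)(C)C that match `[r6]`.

6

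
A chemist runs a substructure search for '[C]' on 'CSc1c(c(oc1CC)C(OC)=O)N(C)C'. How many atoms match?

The query [C] means: uppercase C matches aliphatic (non-aromatic) carbon only.
Check the 16 heavy atoms by environment: 1× o (aromatic) → no; 4× c (aromatic) → no; 7× C → match; 2× O → no; 1× N → no; 1× S → no.
That gives 7 matching atoms.

7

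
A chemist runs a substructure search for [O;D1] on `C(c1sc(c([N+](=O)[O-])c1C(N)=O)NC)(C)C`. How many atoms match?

3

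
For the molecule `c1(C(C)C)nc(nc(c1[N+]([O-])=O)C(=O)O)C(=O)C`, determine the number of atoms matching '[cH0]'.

The query [cH0] means: aromatic carbon with no attached hydrogen (substituted or ring-fusion).
Check the 18 heavy atoms by environment: 2× n (aromatic, H0) → no; 4× c (aromatic, H0) → match; 1× N (charge +1, H0) → no; 1× O (charge -1, H0) → no; 3× O (H0) → no; 1× C (H1) → no; 3× C (H3) → no; 2× C (H0) → no; 1× O (H1) → no.
That gives 4 matching atoms.

4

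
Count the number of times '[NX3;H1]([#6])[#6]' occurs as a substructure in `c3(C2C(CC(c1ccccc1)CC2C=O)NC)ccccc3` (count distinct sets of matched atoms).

1

[NX3;H1]([#6])[#6] is the SMARTS for a secondary amine: a trivalent nitrogen with one H, bonded to two carbons.
Exactly one fragment in the molecule meets all constraints, giving 1 match.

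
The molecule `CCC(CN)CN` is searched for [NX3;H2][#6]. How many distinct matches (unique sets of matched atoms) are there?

[NX3;H2][#6] is the SMARTS for a primary amine: a trivalent nitrogen with two H attached to carbon.
The molecule carries 2 separate instances of a primary amino group (-NH2) meeting every constraint; each maps to a distinct set of atoms, giving 2 matches.

2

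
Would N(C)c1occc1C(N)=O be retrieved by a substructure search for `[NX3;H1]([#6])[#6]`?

The pattern [NX3;H1]([#6])[#6] describes a trivalent nitrogen with one H, bonded to two carbons — a secondary amine.
The molecule carries an N-methylamino group (-NHCH3), whose atoms satisfy every constraint of the query, so the pattern matches.

Yes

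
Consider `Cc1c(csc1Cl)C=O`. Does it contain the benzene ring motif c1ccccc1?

The pattern c1ccccc1 describes six aromatic carbons in a ring — a benzene ring.
The closest candidate here is a methyl group (-CH3), but no six-membered all-carbon aromatic ring is present. No other fragment satisfies the full query, so there is no match.

No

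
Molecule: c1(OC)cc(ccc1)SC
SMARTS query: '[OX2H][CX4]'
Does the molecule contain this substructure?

The pattern [OX2H][CX4] describes a hydroxyl oxygen bound to an sp3 (X4) carbon — an aliphatic alcohol.
The closest candidate here is a methoxy ether (-OCH3), but the oxygen has H0 (ether), not H1. No other fragment satisfies the full query, so there is no match.

No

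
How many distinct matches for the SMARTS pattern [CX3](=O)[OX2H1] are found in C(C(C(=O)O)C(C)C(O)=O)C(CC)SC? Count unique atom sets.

2

[CX3](=O)[OX2H1] is the SMARTS for a carboxylic acid: an sp2 carbon double-bonded to O and single-bonded to an -OH oxygen.
The molecule carries 2 separate instances of a carboxylic acid group (-C(=O)OH) meeting every constraint; each maps to a distinct set of atoms, giving 2 matches.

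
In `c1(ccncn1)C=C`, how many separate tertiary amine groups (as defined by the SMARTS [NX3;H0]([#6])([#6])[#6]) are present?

0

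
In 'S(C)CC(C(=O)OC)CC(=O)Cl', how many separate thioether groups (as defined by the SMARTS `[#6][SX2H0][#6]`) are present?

1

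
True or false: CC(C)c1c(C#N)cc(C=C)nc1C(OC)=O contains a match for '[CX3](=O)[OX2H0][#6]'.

True

The pattern [CX3](=O)[OX2H0][#6] describes a carbonyl carbon bonded to an oxygen that is itself bonded to carbon (no H on that O) — an ester.
The molecule carries a methyl-ester group (-C(=O)OCH3), whose atoms satisfy every constraint of the query, so the pattern matches.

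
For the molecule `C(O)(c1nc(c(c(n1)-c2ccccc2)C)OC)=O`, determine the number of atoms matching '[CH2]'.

0

Check the 18 heavy atoms by environment: 2× n (aromatic, H0) → no; 5× c (aromatic, H0) → no; 2× C (H3) → no; 2× O (H0) → no; 1× C (H0) → no; 1× O (H1) → no; 5× c (aromatic, H1) → no.
No environment satisfies the query, so 0 matching atoms.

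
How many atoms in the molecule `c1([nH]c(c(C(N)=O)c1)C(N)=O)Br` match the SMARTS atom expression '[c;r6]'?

0

The query [c;r6] means: aromatic carbon that belongs to a six-membered ring.
Check the 12 heavy atoms by environment: 1× n (aromatic, in 5-ring) → no; 4× c (aromatic, in 5-ring) → no; 2× C (acyclic) → no; 2× O (acyclic) → no; 2× N (acyclic) → no; 1× Br (acyclic) → no.
No environment satisfies the query, so 0 matching atoms.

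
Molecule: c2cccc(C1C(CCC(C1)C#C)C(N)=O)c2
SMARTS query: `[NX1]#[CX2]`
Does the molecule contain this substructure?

No

The pattern [NX1]#[CX2] describes a nitrogen triple-bonded to a two-connected carbon — a nitrile.
The closest candidate here is a primary amide (-C(=O)NH2), but the nitrogen is NX3, not NX1. No other fragment satisfies the full query, so there is no match.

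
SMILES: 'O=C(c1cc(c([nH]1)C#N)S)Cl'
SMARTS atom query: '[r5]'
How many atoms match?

5

The query [r5] means: r5 matches atoms in a five-membered ring.
Check the 11 heavy atoms by environment: 1× n (aromatic, in 5-ring) → match; 4× c (aromatic, in 5-ring) → match; 2× C (acyclic) → no; 1× O (acyclic) → no; 1× Cl (acyclic) → no; 1× N (acyclic) → no; 1× S (acyclic) → no.
Summing the matching environments: 1 + 4 = 5 matching atoms.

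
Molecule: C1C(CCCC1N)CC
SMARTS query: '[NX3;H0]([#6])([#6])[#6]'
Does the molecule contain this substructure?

The pattern [NX3;H0]([#6])([#6])[#6] describes a trivalent nitrogen with no H, bonded to three carbons — a tertiary amine.
The closest candidate here is a primary amino group (-NH2), but the nitrogen has H2, not H0 with three carbons. No other fragment satisfies the full query, so there is no match.

No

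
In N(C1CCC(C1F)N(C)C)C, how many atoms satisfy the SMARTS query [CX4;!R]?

3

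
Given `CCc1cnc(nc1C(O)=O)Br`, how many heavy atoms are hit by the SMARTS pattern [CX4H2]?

1

Check the 12 heavy atoms by environment: 2× n (aromatic, H0, X2) → no; 3× c (aromatic, H0, X3) → no; 1× c (aromatic, H1, X3) → no; 1× C (H0, X3) → no; 1× O (H0, X1) → no; 1× O (H1, X2) → no; 1× Br (H0, X1) → no; 1× C (H2, X4) → match; 1× C (H3, X4) → no.
That gives 1 matching atom.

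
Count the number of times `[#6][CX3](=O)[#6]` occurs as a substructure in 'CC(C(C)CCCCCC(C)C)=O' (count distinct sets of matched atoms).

[#6][CX3](=O)[#6] is the SMARTS for a ketone: a carbonyl carbon (no H) flanked by two carbons.
Exactly one fragment in the molecule meets all constraints, giving 1 match.

1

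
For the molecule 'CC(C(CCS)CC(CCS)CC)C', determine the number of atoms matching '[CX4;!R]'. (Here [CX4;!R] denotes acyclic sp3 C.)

12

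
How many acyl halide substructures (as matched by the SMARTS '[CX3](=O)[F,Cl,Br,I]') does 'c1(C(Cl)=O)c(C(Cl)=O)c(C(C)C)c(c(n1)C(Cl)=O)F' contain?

3

[CX3](=O)[F,Cl,Br,I] is the SMARTS for an acyl halide: a carbonyl carbon bonded to a halogen.
The molecule carries 3 separate instances of an acyl chloride (-C(=O)Cl) meeting every constraint; each maps to a distinct set of atoms, giving 3 matches.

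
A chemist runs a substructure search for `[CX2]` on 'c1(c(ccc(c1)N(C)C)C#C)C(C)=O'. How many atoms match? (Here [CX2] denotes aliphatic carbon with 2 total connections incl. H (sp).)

2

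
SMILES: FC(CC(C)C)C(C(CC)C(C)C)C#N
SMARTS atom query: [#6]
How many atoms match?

13

Check the 15 heavy atoms by environment: 13× C → match; 1× N → no; 1× F → no.
That gives 13 matching atoms.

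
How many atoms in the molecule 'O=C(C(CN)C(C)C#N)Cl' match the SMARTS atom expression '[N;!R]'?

Check the 10 heavy atoms by environment: 6× C (acyclic) → no; 2× N (acyclic) → match; 1× O (acyclic) → no; 1× Cl (acyclic) → no.
That gives 2 matching atoms.

2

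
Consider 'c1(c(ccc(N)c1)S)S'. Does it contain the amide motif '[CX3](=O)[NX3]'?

The pattern [CX3](=O)[NX3] describes a carbonyl carbon bonded to a trivalent nitrogen — an amide.
The closest candidate here is a primary amino group (-NH2), but the -NH2 is not attached to a carbonyl carbon. No other fragment satisfies the full query, so there is no match.

No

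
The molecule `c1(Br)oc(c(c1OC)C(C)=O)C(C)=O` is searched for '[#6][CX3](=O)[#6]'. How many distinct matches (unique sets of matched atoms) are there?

2

[#6][CX3](=O)[#6] is the SMARTS for a ketone: a carbonyl carbon (no H) flanked by two carbons.
The molecule carries 2 separate instances of an acetyl/ketone group (-C(=O)CH3) meeting every constraint; each maps to a distinct set of atoms, giving 2 matches.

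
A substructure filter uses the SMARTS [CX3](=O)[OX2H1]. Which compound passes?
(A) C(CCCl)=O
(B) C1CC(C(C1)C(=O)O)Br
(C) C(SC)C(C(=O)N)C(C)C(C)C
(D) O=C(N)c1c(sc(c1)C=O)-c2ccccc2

B

[CX3](=O)[OX2H1] describes an sp2 carbon double-bonded to O and single-bonded to an -OH oxygen (a carboxylic acid).
(A) has an aldehyde (-CHO) but there is no singly-bonded oxygen on the carbonyl carbon.
(B) contains a carboxylic acid group (-C(=O)OH), which satisfies every atom and bond constraint.
(C) has a primary amide (-C(=O)NH2) but the carbonyl is bonded to N, not to an -OH oxygen.
(D) has an aldehyde (-CHO) but there is no singly-bonded oxygen on the carbonyl carbon.
So the answer is (B).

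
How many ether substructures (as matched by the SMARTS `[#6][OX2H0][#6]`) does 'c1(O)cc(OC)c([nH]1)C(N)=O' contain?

1

[#6][OX2H0][#6] is the SMARTS for an ether: an aliphatic oxygen bridging two carbons with no H on the oxygen.
Exactly one fragment in the molecule meets all constraints, giving 1 match.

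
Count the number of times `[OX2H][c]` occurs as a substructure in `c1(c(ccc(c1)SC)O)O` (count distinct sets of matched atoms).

[OX2H][c] is the SMARTS for a phenol: a hydroxyl oxygen attached to an aromatic carbon.
The molecule carries 2 separate instances of a hydroxyl group (-OH) meeting every constraint; each maps to a distinct set of atoms, giving 2 matches.

2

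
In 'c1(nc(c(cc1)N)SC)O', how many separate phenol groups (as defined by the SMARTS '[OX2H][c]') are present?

[OX2H][c] is the SMARTS for a phenol: a hydroxyl oxygen attached to an aromatic carbon.
Exactly one fragment in the molecule meets all constraints, giving 1 match.

1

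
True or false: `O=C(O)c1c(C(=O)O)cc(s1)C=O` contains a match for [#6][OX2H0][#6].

False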